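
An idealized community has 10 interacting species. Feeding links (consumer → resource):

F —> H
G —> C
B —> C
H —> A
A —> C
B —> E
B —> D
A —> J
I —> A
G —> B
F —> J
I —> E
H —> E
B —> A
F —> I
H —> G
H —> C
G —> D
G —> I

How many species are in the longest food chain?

One longest chain: J → A → B → G → H → F.
It has 6 species and 5 links.

6 species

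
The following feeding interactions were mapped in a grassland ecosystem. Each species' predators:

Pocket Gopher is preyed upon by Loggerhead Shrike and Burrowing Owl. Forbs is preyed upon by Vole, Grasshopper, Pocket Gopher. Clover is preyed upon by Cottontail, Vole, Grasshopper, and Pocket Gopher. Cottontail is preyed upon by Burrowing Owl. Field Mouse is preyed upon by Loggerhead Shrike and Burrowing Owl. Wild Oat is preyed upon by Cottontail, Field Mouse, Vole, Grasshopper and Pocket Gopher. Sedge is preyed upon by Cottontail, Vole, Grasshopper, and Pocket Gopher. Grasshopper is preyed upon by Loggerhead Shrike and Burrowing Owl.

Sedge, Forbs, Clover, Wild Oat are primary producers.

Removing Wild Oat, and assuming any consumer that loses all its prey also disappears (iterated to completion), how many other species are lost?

Remove Wild Oat.
Round 1: Field Mouse (all prey gone) → extinct.
No further losses. Total secondary extinctions: 1.

1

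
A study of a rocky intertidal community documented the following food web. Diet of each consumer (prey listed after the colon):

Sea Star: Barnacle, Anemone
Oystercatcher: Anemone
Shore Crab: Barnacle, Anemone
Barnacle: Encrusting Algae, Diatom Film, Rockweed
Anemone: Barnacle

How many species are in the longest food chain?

One longest chain: Encrusting Algae → Barnacle → Anemone → Shore Crab.
It has 4 species and 3 links.

4 species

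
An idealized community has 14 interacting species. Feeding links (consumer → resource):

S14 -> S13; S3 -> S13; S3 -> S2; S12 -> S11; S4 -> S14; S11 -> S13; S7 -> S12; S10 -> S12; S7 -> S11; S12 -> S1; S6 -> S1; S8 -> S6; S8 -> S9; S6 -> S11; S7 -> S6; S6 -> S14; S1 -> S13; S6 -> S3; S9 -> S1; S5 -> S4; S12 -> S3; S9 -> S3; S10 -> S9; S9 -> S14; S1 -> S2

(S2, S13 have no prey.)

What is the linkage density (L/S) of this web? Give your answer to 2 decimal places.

There are L = 25 links among S = 14 species.
L/S = 25/14 = 1.7857 ≈ 1.79.

L/S = 1.79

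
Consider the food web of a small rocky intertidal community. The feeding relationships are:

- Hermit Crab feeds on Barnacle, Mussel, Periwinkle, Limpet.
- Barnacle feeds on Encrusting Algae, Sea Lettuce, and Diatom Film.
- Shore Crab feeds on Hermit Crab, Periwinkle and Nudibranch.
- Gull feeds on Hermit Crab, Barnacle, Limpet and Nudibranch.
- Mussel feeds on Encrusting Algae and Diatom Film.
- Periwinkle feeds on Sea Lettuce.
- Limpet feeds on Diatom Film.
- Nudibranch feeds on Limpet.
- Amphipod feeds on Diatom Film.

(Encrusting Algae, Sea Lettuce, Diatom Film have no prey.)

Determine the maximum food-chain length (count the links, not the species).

One longest chain: Diatom Film → Limpet → Nudibranch → Gull.
It has 4 species and 3 links.

3 links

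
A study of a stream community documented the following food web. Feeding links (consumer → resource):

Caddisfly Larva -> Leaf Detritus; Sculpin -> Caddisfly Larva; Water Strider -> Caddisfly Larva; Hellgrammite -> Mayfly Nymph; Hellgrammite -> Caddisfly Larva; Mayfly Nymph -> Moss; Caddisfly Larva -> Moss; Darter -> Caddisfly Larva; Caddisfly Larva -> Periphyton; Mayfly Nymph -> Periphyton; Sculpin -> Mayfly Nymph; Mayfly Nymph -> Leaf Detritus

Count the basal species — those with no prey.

3

Basal species (no prey listed): Leaf Detritus, Periphyton, Moss.
Count: 3.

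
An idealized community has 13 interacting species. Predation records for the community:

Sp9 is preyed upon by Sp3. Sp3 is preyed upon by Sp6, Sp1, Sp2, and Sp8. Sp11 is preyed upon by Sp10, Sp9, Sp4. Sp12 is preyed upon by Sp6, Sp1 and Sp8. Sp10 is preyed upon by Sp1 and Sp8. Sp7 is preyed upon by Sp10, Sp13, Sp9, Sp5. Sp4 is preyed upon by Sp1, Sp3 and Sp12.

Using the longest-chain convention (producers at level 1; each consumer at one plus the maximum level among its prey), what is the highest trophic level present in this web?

4

Producers (level 1): Sp11, Sp7.
Sp11 → Sp9 → Sp3 → Sp1 gives Sp1 level 4.
No species has a prey at level 4, so no species reaches level 5.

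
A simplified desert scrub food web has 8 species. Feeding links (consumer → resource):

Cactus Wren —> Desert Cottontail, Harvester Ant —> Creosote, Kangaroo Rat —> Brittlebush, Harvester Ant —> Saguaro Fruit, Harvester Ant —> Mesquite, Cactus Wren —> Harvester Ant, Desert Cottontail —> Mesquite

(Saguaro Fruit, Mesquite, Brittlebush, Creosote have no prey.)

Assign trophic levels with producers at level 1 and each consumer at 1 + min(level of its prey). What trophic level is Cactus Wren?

Trophic level 3

Saguaro Fruit is a producer → level 1.
Harvester Ant eats Saguaro Fruit → level 2.
Cactus Wren eats Harvester Ant → level 3.
No prey of Cactus Wren is below level 2, so 3 is the minimum.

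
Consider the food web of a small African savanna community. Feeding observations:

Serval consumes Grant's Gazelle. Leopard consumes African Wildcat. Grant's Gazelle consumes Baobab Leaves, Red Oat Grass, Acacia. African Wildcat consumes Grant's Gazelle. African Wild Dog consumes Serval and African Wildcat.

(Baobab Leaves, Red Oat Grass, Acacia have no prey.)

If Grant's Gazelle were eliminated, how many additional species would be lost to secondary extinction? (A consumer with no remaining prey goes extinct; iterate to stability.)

Remove Grant's Gazelle.
Round 1: African Wildcat (all prey gone), Serval (all prey gone) → extinct.
Round 2: African Wild Dog (all prey gone), Leopard (all prey gone) → extinct.
No further losses. Total secondary extinctions: 4.

4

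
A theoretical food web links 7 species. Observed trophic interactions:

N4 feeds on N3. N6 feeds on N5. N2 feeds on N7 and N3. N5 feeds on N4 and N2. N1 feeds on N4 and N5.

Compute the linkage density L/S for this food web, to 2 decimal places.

L/S = 1.14

There are L = 8 links among S = 7 species.
L/S = 8/7 = 1.1429 ≈ 1.14.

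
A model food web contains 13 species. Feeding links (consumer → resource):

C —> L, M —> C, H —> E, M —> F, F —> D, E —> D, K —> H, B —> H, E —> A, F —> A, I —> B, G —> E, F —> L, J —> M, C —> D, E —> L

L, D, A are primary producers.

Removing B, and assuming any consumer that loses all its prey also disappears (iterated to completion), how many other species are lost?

Remove B.
Round 1: I (all prey gone) → extinct.
No further losses. Total secondary extinctions: 1.

1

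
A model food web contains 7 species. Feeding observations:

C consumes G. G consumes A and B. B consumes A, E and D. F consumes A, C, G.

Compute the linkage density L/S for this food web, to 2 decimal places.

L/S = 1.29

There are L = 9 links among S = 7 species.
L/S = 9/7 = 1.2857 ≈ 1.29.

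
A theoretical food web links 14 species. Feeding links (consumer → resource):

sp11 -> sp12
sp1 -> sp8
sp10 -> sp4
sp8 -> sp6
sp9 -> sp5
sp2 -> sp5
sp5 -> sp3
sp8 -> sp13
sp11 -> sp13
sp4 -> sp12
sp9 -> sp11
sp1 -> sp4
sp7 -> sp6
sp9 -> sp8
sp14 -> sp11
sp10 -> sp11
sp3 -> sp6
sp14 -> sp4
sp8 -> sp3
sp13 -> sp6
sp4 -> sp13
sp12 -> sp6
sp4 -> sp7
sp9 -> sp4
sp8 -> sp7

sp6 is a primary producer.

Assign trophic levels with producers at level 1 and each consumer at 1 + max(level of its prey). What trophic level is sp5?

sp6 is a producer → level 1.
sp3 eats sp6 → level 2.
sp5 eats sp3 → level 3.

Trophic level 3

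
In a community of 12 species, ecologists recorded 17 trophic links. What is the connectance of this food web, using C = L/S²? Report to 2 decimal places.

The web has S = 12 species and L = 17 feeding links.
C = L / S² = 17 / 144 = 0.1181 ≈ 0.12.

C = 0.12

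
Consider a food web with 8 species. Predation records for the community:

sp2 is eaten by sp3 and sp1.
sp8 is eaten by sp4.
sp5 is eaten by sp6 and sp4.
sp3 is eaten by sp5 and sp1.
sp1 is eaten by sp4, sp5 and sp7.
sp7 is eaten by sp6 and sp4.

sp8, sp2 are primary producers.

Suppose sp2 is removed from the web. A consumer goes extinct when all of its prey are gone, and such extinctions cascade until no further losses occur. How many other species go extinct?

5

Remove sp2.
Round 1: sp3 (all prey gone) → extinct.
Round 2: sp1 (all prey gone) → extinct.
Round 3: sp7 (all prey gone), sp5 (all prey gone) → extinct.
Round 4: sp6 (all prey gone) → extinct.
No further losses. Total secondary extinctions: 5.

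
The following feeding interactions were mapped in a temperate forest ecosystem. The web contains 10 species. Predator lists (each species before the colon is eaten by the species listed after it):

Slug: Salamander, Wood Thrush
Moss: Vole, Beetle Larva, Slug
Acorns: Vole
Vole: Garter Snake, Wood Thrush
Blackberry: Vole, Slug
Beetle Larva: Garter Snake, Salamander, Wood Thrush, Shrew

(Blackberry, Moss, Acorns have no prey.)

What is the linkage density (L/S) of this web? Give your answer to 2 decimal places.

There are L = 14 links among S = 10 species.
L/S = 14/10 = 1.4000 ≈ 1.40.

L/S = 1.40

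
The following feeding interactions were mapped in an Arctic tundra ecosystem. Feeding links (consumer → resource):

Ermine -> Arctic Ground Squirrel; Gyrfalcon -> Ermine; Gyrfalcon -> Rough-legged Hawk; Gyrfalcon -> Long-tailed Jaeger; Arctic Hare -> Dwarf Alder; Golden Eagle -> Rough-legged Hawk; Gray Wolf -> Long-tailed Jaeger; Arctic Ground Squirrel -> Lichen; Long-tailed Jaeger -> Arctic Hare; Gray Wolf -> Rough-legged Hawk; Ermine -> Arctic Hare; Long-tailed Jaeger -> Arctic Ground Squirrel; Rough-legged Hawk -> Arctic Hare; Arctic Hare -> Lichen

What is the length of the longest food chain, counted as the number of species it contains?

4 species

One longest chain: Lichen → Arctic Hare → Rough-legged Hawk → Golden Eagle.
It has 4 species and 3 links.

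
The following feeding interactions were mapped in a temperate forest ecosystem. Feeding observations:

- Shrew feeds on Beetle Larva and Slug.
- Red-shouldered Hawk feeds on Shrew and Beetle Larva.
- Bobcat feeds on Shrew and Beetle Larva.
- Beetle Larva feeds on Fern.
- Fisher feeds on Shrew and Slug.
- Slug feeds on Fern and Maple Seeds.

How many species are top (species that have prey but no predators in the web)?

3

Top species (has prey, but nothing eats it): Bobcat, Red-shouldered Hawk, Fisher.
Count: 3.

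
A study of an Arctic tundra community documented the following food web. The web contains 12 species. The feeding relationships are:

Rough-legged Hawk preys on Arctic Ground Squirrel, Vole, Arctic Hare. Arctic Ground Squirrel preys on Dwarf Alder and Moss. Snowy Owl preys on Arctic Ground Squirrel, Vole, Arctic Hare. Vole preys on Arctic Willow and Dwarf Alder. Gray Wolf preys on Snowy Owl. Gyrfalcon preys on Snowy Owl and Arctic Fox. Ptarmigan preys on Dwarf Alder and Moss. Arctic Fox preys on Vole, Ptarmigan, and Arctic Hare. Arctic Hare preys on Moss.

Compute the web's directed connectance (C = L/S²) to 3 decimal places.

C = 0.132

The web has S = 12 species and L = 19 feeding links.
C = L / S² = 19 / 144 = 0.1319 ≈ 0.132.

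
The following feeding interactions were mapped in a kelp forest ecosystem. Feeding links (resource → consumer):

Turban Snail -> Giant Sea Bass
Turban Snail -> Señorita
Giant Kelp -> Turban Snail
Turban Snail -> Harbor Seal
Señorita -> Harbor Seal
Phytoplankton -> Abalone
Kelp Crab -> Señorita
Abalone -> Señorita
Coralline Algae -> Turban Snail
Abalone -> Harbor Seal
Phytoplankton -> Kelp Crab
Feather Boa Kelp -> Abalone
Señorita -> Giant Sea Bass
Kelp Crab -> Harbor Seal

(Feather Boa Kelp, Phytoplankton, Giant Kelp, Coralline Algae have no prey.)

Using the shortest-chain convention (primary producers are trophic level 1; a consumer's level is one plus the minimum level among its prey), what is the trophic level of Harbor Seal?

Trophic level 3

Giant Kelp is a producer → level 1.
Turban Snail eats Giant Kelp → level 2.
Harbor Seal eats Turban Snail → level 3.
No prey of Harbor Seal is below level 2, so 3 is the minimum.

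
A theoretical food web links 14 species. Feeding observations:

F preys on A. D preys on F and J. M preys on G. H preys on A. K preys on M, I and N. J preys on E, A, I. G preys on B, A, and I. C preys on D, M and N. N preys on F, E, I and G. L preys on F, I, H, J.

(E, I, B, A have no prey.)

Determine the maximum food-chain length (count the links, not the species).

3 links

One longest chain: I → G → N → C.
It has 4 species and 3 links.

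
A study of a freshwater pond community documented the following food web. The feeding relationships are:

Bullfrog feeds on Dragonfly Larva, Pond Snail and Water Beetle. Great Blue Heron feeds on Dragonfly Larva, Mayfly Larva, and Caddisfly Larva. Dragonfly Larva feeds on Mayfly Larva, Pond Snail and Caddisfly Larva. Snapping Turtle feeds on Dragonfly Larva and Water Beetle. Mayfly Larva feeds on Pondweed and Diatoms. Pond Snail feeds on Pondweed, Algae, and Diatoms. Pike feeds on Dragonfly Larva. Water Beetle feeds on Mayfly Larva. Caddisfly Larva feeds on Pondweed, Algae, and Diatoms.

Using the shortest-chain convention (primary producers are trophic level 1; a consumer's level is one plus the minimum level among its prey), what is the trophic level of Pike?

Diatoms is a producer → level 1.
Pond Snail eats Diatoms → level 2.
Dragonfly Larva eats Pond Snail → level 3.
Pike eats Dragonfly Larva → level 4.
No prey of Pike is below level 3, so 4 is the minimum.

Trophic level 4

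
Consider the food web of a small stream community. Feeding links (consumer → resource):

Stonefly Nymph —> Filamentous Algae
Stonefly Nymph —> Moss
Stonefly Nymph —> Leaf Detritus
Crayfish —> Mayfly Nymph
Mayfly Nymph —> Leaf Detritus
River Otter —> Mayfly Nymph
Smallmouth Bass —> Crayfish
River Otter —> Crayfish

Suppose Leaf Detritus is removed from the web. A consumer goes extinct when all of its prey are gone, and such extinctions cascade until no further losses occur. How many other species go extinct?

4

Remove Leaf Detritus.
Round 1: Mayfly Nymph (all prey gone) → extinct.
Round 2: Crayfish (all prey gone) → extinct.
Round 3: Smallmouth Bass (all prey gone), River Otter (all prey gone) → extinct.
No further losses. Total secondary extinctions: 4.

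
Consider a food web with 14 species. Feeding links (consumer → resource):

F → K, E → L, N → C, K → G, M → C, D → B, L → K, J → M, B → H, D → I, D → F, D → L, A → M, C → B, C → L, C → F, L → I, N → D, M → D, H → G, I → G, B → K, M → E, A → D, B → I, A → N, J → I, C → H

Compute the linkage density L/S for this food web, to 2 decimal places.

L/S = 2.00

There are L = 28 links among S = 14 species.
L/S = 28/14 = 2.0000 ≈ 2.00.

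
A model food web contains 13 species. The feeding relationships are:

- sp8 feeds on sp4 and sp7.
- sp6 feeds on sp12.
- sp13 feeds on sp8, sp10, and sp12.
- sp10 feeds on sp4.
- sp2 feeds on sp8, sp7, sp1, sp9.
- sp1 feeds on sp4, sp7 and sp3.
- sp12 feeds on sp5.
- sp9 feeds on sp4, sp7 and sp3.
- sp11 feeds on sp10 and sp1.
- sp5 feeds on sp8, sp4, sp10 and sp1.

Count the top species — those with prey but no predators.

4

Top species (has prey, but nothing eats it): sp11, sp2, sp6, sp13.
Count: 4.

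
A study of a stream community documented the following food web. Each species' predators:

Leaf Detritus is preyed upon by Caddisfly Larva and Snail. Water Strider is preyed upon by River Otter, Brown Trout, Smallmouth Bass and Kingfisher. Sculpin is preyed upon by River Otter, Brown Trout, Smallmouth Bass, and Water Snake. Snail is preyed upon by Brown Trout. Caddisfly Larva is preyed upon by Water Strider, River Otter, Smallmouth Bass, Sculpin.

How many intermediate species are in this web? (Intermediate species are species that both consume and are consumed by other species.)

4

Intermediate species (has both prey and predators): Snail, Caddisfly Larva, Sculpin, Water Strider.
Count: 4.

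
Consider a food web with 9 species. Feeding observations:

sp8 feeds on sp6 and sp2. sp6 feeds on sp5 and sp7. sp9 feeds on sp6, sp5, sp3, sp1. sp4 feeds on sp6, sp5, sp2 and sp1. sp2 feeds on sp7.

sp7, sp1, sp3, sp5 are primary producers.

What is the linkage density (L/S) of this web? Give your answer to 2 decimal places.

L/S = 1.44

There are L = 13 links among S = 9 species.
L/S = 13/9 = 1.4444 ≈ 1.44.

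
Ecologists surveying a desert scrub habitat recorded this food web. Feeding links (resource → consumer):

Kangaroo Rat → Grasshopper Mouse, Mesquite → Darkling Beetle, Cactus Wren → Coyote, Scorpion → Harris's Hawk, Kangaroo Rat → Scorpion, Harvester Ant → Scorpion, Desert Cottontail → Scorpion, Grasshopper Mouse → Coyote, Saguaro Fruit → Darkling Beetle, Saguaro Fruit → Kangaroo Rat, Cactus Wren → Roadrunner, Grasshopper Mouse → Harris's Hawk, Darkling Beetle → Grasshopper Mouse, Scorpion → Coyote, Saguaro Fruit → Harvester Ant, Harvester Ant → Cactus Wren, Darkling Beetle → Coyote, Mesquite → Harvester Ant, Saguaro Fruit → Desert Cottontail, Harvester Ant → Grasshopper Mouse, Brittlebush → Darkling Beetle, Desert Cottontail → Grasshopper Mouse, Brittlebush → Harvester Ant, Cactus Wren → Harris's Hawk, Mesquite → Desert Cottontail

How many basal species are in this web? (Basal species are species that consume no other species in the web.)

Basal species (no prey listed): Brittlebush, Mesquite, Saguaro Fruit.
Count: 3.

3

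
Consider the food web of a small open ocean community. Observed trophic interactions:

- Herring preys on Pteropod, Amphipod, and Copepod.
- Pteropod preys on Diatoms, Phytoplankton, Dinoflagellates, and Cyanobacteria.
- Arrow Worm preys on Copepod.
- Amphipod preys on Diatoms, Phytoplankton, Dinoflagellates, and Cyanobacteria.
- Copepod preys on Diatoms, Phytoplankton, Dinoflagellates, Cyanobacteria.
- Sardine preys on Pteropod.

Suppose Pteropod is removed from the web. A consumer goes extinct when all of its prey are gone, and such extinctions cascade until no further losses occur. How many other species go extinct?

Remove Pteropod.
Round 1: Sardine (all prey gone) → extinct.
No further losses. Total secondary extinctions: 1.

1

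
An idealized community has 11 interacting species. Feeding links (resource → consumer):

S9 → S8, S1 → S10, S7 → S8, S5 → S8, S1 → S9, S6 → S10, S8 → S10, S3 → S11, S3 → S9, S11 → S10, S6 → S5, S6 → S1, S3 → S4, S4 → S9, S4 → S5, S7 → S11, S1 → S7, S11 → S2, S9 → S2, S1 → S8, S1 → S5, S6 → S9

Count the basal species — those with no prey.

Basal species (no prey listed): S3, S6.
Count: 2.

2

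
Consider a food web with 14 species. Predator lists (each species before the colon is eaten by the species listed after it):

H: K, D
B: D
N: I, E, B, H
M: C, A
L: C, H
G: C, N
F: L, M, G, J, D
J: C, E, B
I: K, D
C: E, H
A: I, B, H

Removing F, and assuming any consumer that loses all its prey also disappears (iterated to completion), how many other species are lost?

Remove F.
Round 1: L (all prey gone), M (all prey gone), G (all prey gone), J (all prey gone) → extinct.
Round 2: C (all prey gone), N (all prey gone), A (all prey gone) → extinct.
Round 3: I (all prey gone), E (all prey gone), B (all prey gone), H (all prey gone) → extinct.
Round 4: K (all prey gone), D (all prey gone) → extinct.
No further losses. Total secondary extinctions: 13.

13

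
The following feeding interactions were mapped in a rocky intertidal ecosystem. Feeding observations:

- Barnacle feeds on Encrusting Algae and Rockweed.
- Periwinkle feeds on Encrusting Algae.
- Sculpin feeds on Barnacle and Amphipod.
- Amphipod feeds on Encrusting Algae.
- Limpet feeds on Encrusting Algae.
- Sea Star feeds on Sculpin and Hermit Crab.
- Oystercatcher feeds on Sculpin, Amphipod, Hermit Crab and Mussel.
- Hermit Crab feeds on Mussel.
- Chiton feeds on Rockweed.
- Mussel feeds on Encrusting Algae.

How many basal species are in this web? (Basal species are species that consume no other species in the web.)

2

Basal species (no prey listed): Encrusting Algae, Rockweed.
Count: 2.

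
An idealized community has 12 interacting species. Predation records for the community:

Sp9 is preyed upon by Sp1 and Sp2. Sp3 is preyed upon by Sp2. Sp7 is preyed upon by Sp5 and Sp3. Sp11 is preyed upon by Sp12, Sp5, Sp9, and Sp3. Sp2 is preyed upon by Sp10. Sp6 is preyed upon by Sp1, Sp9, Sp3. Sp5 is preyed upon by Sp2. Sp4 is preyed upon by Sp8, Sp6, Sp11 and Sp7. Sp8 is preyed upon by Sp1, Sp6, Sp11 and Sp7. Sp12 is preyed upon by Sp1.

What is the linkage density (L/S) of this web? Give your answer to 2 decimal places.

There are L = 23 links among S = 12 species.
L/S = 23/12 = 1.9167 ≈ 1.92.

L/S = 1.92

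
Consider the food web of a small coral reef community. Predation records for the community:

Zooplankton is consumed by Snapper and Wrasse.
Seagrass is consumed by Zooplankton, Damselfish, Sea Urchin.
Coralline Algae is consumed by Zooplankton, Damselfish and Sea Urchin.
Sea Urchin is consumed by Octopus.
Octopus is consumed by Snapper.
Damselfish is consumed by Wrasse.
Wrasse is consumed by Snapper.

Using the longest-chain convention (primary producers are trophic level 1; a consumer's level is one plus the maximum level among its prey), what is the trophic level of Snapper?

Trophic level 4

Seagrass is a producer → level 1.
Damselfish eats Seagrass (level 1); other prey at levels: Coralline Algae 1 → level 2.
Wrasse eats Damselfish (level 2); other prey at levels: Zooplankton 2 → level 3.
Snapper eats Wrasse (level 3); other prey at levels: Zooplankton 2, Octopus 3 → level 4.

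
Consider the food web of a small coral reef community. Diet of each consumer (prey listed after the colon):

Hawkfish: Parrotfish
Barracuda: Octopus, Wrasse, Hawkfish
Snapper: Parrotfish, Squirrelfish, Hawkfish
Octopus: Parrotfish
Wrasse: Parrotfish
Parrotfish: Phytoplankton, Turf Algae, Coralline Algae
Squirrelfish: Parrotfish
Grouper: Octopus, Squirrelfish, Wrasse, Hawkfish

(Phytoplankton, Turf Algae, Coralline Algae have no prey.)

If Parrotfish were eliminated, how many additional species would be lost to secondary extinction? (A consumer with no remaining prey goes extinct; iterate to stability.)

7

Remove Parrotfish.
Round 1: Octopus (all prey gone), Squirrelfish (all prey gone), Wrasse (all prey gone), Hawkfish (all prey gone) → extinct.
Round 2: Barracuda (all prey gone), Snapper (all prey gone), Grouper (all prey gone) → extinct.
No further losses. Total secondary extinctions: 7.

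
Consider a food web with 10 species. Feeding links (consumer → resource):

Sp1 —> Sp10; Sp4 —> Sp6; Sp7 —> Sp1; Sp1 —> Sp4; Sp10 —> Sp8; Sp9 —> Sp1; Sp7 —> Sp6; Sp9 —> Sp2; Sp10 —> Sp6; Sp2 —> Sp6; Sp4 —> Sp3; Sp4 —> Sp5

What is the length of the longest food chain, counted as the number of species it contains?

One longest chain: Sp6 → Sp10 → Sp1 → Sp7.
It has 4 species and 3 links.

4 species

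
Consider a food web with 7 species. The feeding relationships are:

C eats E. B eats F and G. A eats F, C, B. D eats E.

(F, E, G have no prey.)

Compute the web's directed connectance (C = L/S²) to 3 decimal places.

The web has S = 7 species and L = 7 feeding links.
C = L / S² = 7 / 49 = 0.1429 ≈ 0.143.

C = 0.143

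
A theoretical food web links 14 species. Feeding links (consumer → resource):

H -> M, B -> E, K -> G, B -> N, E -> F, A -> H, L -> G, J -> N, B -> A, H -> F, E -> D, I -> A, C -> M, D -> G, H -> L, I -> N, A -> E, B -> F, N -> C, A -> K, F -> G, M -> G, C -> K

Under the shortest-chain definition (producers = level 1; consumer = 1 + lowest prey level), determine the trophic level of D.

G is a producer → level 1.
D eats G → level 2.

Trophic level 2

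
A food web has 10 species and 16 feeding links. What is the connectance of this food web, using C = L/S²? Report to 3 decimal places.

The web has S = 10 species and L = 16 feeding links.
C = L / S² = 16 / 100 = 0.1600 ≈ 0.160.

C = 0.160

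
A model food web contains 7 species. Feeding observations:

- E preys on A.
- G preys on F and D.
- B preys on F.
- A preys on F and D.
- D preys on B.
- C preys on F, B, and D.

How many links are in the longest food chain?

One longest chain: F → B → D → A → E.
It has 5 species and 4 links.

4 links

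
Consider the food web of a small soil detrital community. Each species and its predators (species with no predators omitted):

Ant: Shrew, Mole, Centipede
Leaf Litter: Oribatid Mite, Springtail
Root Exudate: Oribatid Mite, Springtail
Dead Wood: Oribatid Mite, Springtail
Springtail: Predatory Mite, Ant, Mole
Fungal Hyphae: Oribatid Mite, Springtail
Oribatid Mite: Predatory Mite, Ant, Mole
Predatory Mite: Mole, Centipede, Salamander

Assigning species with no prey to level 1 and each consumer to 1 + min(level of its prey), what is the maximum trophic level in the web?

4

Basal resources (level 1): Leaf Litter, Dead Wood, Fungal Hyphae, Root Exudate.
Following each consumer down to its lowest-level prey: Leaf Litter → Oribatid Mite → Predatory Mite → Salamander (levels 1 through 4).
All prey of Salamander (Predatory Mite 3) are at level 3 or above, so Salamander is at level 1 + 3 = 4.
Every consumer has at least one prey at level 3 or below, so none exceeds level 4.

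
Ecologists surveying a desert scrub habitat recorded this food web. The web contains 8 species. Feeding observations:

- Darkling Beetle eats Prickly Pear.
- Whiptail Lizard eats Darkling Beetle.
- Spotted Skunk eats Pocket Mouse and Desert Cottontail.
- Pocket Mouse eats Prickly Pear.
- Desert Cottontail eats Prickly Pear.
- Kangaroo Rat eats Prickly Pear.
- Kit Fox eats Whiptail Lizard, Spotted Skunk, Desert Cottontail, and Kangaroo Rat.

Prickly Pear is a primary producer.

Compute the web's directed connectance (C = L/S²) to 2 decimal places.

The web has S = 8 species and L = 11 feeding links.
C = L / S² = 11 / 64 = 0.1719 ≈ 0.17.

C = 0.17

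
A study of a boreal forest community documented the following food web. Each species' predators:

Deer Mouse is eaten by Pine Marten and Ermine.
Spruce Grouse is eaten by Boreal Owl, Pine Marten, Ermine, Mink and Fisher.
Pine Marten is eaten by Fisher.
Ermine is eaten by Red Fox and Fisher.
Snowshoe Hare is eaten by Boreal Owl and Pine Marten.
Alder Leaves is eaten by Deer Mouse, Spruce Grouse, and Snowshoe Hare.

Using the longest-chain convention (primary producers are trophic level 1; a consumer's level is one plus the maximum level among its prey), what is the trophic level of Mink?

Trophic level 3

Alder Leaves is a producer → level 1.
Spruce Grouse eats Alder Leaves → level 2.
Mink eats Spruce Grouse → level 3.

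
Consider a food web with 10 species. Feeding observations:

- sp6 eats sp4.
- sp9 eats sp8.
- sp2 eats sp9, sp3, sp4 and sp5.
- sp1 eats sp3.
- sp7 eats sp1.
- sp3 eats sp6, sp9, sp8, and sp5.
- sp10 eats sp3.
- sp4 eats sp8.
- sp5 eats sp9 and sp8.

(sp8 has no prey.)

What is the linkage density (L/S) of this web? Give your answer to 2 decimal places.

There are L = 16 links among S = 10 species.
L/S = 16/10 = 1.6000 ≈ 1.60.

L/S = 1.60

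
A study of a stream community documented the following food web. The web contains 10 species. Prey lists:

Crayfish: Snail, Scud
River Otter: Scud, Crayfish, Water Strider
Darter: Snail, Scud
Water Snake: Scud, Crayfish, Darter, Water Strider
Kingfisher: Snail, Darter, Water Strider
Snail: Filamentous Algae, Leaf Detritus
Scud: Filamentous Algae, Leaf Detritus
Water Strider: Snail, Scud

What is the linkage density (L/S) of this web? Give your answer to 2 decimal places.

There are L = 20 links among S = 10 species.
L/S = 20/10 = 2.0000 ≈ 2.00.

L/S = 2.00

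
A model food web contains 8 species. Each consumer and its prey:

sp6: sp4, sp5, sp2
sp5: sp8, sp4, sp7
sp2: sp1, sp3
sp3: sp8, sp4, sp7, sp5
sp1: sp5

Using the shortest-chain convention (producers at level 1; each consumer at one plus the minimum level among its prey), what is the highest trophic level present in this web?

3

Producers (level 1): sp8, sp4, sp7.
Following each consumer down to its lowest-level prey: sp8 → sp3 → sp2 (levels 1 through 3).
All prey of sp2 (sp3 2, sp1 3) are at level 2 or above, so sp2 is at level 1 + 2 = 3.
Every consumer has at least one prey at level 2 or below, so none exceeds level 3.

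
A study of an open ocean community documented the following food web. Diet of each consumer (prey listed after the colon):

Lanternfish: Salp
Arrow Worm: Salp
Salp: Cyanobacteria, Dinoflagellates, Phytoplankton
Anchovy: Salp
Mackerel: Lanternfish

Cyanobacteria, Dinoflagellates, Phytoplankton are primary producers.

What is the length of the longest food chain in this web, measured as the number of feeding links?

One longest chain: Cyanobacteria → Salp → Lanternfish → Mackerel.
It has 4 species and 3 links.

3 links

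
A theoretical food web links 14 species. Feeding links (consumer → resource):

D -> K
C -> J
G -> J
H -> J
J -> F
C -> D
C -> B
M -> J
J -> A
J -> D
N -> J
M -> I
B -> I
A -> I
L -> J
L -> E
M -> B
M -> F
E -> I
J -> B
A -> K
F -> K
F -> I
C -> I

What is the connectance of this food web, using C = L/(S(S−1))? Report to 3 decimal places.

The web has S = 14 species and L = 24 feeding links.
C = L / (S(S−1)) = 24 / 182 = 0.1319 ≈ 0.132.

C = 0.132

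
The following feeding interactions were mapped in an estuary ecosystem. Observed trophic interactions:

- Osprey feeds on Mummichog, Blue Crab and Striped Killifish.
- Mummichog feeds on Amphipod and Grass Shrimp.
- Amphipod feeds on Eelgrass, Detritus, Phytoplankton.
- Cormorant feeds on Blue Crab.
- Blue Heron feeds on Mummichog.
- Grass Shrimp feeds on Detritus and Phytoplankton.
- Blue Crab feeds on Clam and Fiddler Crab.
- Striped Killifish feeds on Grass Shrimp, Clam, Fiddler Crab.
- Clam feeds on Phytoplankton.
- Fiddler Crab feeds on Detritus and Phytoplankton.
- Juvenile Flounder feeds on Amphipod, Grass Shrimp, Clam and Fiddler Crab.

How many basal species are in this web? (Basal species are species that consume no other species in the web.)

Basal species (no prey listed): Detritus, Eelgrass, Phytoplankton.
Count: 3.

3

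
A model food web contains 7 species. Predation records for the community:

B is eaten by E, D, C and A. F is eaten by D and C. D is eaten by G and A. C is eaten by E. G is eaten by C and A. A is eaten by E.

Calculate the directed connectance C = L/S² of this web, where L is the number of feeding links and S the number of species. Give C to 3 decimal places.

The web has S = 7 species and L = 12 feeding links.
C = L / S² = 12 / 49 = 0.2449 ≈ 0.245.

C = 0.245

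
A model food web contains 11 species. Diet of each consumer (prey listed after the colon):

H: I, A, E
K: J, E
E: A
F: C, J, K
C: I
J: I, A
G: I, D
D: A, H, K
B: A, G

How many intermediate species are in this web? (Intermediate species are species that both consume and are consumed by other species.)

Intermediate species (has both prey and predators): C, J, E, H, K, D, G.
Count: 7.

7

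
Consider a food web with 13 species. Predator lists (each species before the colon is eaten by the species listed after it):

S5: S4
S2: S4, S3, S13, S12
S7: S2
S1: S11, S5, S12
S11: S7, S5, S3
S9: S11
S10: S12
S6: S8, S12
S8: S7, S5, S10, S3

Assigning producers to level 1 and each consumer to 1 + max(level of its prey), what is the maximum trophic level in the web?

Producers (level 1): S9, S6, S1.
S9 → S11 → S7 → S2 → S4 gives S4 level 5.
No species has a prey at level 5, so no species reaches level 6.

5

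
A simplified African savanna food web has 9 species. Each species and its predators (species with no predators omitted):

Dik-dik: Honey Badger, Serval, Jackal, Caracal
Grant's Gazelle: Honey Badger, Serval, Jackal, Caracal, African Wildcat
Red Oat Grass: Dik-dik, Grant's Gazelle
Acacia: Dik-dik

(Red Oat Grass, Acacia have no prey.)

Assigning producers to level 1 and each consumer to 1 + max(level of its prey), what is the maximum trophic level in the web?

Producers (level 1): Red Oat Grass, Acacia.
Red Oat Grass → Dik-dik → Caracal gives Caracal level 3.
No species has a prey at level 3, so no species reaches level 4.

3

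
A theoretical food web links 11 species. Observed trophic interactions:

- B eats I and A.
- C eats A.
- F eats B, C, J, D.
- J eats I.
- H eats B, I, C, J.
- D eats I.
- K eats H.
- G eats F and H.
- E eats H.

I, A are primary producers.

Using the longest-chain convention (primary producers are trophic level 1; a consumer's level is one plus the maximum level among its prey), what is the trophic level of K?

Trophic level 4

I is a producer → level 1.
B eats I (level 1); other prey at levels: A 1 → level 2.
H eats B (level 2); other prey at levels: I 1, C 2, J 2 → level 3.
K eats H → level 4.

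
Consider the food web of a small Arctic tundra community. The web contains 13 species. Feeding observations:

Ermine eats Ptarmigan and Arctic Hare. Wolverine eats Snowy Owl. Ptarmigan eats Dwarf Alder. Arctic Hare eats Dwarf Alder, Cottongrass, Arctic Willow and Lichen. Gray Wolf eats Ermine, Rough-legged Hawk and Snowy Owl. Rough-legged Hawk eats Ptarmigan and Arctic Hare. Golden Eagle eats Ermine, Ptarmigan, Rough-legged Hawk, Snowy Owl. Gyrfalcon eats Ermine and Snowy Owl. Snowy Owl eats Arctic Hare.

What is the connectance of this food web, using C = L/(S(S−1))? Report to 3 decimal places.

C = 0.128

The web has S = 13 species and L = 20 feeding links.
C = L / (S(S−1)) = 20 / 156 = 0.1282 ≈ 0.128.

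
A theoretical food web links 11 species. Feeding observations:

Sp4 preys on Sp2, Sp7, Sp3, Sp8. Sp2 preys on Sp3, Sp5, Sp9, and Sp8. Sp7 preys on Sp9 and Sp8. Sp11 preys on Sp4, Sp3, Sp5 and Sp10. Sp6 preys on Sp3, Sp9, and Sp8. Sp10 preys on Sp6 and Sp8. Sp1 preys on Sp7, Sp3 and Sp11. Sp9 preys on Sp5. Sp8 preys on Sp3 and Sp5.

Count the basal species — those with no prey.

Basal species (no prey listed): Sp5, Sp3.
Count: 2.

2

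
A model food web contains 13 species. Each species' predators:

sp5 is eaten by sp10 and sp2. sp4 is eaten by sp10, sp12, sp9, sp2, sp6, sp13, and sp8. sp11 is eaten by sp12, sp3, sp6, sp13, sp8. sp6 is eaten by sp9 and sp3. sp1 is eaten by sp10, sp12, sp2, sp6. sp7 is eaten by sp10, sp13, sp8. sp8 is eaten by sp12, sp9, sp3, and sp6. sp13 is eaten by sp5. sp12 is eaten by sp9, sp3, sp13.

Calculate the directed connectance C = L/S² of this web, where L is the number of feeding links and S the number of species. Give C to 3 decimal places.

The web has S = 13 species and L = 31 feeding links.
C = L / S² = 31 / 169 = 0.1834 ≈ 0.183.

C = 0.183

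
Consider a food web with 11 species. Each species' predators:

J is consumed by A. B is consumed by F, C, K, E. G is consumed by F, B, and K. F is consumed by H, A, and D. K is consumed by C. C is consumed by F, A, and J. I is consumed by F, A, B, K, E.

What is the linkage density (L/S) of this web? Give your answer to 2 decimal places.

L/S = 1.82

There are L = 20 links among S = 11 species.
L/S = 20/11 = 1.8182 ≈ 1.82.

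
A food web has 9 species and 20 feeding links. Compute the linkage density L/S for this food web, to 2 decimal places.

L/S = 2.22

There are L = 20 links among S = 9 species.
L/S = 20/9 = 2.2222 ≈ 2.22.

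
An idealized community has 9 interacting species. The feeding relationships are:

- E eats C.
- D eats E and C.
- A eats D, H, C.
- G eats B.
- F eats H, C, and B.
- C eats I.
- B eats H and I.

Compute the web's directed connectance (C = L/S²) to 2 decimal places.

C = 0.16

The web has S = 9 species and L = 13 feeding links.
C = L / S² = 13 / 81 = 0.1605 ≈ 0.16.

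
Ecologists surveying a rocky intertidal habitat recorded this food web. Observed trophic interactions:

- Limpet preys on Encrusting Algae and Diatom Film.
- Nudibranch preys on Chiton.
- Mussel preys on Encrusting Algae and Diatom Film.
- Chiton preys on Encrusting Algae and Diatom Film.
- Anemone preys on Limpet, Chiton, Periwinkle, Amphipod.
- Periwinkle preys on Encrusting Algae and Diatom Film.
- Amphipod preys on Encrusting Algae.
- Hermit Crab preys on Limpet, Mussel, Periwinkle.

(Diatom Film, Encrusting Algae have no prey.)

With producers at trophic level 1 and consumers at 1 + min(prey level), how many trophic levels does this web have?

Producers (level 1): Diatom Film, Encrusting Algae.
Following each consumer down to its lowest-level prey: Diatom Film → Periwinkle → Anemone (levels 1 through 3).
All prey of Anemone (Periwinkle 2, Limpet 2, Amphipod 2, Chiton 2) are at level 2 or above, so Anemone is at level 1 + 2 = 3.
Every consumer has at least one prey at level 2 or below, so none exceeds level 3.

3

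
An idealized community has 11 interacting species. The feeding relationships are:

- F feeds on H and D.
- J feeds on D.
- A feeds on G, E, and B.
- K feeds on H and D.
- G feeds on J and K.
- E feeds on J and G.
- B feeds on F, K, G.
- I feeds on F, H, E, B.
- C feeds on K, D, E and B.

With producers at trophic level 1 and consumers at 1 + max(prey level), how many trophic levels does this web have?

Producers (level 1): H, D.
H → K → G → E → C gives C level 5.
No species has a prey at level 5, so no species reaches level 6.

5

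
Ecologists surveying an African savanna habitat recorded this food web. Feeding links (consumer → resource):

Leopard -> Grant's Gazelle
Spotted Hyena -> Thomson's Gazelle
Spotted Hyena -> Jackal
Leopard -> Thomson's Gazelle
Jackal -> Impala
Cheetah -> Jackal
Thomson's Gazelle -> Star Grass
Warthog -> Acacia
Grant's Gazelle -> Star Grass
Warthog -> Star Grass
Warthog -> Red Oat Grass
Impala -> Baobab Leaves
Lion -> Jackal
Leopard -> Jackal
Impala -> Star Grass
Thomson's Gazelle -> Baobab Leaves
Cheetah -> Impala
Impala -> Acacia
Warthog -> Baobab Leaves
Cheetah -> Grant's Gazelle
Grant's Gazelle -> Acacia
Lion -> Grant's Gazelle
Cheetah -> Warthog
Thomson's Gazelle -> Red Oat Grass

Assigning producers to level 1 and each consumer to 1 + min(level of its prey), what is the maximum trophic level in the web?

3

Producers (level 1): Red Oat Grass, Star Grass, Acacia, Baobab Leaves.
Following each consumer down to its lowest-level prey: Red Oat Grass → Thomson's Gazelle → Leopard (levels 1 through 3).
All prey of Leopard (Thomson's Gazelle 2, Grant's Gazelle 2, Jackal 3) are at level 2 or above, so Leopard is at level 1 + 2 = 3.
Every consumer has at least one prey at level 2 or below, so none exceeds level 3.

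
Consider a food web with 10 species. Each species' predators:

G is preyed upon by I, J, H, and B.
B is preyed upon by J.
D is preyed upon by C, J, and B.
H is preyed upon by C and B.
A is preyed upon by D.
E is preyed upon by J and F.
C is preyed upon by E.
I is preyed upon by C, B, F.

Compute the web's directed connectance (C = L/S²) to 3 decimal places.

C = 0.170

The web has S = 10 species and L = 17 feeding links.
C = L / S² = 17 / 100 = 0.1700 ≈ 0.170.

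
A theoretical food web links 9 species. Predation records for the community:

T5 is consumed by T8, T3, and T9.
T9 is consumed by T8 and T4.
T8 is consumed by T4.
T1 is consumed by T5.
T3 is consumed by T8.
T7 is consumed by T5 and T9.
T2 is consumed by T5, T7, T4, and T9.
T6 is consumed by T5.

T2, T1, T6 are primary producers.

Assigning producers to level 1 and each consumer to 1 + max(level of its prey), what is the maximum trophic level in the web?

6

Producers (level 1): T2, T1, T6.
T2 → T7 → T5 → T3 → T8 → T4 gives T4 level 6.
No species has a prey at level 6, so no species reaches level 7.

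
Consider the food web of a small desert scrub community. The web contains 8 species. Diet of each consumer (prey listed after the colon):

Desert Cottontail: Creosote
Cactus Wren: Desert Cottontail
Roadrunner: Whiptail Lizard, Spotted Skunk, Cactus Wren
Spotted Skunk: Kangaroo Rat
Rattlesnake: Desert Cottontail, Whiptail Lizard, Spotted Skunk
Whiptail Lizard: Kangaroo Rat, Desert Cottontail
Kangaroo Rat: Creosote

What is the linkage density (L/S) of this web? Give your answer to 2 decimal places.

There are L = 12 links among S = 8 species.
L/S = 12/8 = 1.5000 ≈ 1.50.

L/S = 1.50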